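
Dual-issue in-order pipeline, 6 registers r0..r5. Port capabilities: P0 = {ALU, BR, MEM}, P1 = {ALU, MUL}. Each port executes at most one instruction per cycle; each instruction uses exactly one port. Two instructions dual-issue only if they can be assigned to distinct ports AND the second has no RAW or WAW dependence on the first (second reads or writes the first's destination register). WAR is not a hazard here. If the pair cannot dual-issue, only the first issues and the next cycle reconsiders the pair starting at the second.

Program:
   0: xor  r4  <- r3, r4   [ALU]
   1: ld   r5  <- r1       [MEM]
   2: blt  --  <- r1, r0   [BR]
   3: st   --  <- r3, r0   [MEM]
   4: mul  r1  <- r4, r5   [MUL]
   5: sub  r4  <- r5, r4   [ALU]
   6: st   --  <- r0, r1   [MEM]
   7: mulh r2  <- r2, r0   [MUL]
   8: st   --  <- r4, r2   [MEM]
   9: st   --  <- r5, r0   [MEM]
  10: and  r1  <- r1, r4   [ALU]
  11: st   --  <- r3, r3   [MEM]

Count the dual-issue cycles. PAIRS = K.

  cy0 -> i0,i1 (xor+ld) dual
  cy1 -> i2 (blt) no-port BR/MEM
  cy2 -> i3,i4 (st+mul) dual
  cy3 -> i5,i6 (sub+st) dual
  cy4 -> i7 (mulh) RAW r2
  cy5 -> i8 (st) no-port MEM/MEM
  cy6 -> i9,i10 (st+and) dual
  cy7 -> i11 (st) tail

PAIRS = 4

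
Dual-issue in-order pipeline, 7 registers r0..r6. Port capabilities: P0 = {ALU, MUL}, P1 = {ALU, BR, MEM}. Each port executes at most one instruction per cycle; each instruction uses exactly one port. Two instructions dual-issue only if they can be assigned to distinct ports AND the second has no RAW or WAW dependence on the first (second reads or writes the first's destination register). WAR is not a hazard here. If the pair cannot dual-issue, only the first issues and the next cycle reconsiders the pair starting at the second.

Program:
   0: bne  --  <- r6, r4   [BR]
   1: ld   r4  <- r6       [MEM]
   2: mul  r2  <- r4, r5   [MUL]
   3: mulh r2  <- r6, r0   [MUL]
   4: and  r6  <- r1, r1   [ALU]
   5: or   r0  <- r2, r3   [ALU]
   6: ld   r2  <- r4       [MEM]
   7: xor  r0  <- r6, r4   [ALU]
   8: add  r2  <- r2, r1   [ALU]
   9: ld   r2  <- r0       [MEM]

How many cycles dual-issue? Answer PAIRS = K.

PAIRS = 3

[0] i0  bne  -- no-port BR/MEM
[1] i1  ld  -- RAW r4
[2] i2  mul  -- no-port MUL/MUL
[3] i3,i4  mulh/and  -- dual
[4] i5,i6  or/ld  -- dual
[5] i7,i8  xor/add  -- dual
[6] i9  ld  -- tail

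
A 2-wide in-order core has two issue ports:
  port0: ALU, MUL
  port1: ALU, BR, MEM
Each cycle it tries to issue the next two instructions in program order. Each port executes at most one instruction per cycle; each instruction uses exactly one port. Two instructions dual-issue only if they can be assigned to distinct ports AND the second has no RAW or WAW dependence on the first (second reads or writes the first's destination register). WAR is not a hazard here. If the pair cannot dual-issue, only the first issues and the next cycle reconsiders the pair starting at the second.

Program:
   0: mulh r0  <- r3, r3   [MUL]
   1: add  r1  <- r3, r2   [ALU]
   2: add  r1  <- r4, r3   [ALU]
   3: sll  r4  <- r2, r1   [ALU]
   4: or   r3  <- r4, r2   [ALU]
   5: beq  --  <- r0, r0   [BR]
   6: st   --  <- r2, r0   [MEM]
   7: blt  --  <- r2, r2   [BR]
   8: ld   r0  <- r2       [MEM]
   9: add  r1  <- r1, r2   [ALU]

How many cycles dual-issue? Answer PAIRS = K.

c0: i0/i1 mulh+add  dual
c1: i2 add  RAW r1
c2: i3 sll  RAW r4
c3: i4/i5 or+beq  dual
c4: i6 st  no-port MEM/BR
c5: i7 blt  no-port BR/MEM
c6: i8/i9 ld+add  dual

PAIRS = 3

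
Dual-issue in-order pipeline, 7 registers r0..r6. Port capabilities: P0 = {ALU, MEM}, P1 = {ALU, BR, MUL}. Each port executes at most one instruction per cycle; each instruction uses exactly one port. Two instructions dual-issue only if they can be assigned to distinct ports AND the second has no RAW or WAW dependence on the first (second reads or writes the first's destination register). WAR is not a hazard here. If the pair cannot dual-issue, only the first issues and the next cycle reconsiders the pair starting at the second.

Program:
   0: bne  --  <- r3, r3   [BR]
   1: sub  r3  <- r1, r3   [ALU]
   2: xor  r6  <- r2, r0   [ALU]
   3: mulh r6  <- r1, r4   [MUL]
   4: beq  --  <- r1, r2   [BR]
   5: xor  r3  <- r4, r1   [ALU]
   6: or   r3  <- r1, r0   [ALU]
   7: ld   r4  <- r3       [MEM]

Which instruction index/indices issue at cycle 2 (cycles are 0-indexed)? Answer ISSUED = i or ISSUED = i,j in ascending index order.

[0] i0&i1  bne sub  -- pair
[1] i2  xor  -- WAW r6
[2] i3  mulh  -- no-port MUL/BR
[3] i4&i5  beq xor  -- pair
[4] i6  or  -- RAW r3
[5] i7  ld  -- tail

ISSUED = 3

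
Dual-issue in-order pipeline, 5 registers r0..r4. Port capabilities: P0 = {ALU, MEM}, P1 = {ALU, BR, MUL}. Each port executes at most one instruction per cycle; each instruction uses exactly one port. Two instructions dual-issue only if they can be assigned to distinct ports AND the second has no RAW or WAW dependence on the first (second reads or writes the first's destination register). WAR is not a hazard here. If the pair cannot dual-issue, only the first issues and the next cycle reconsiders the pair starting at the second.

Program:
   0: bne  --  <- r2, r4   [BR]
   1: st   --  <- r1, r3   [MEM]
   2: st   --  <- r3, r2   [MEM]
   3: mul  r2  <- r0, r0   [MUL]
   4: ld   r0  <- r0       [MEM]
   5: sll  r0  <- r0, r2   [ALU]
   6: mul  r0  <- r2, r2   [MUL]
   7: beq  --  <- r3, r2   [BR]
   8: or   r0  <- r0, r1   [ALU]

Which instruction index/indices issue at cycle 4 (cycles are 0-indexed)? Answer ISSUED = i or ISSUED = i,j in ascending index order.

0. bne.BR+st.MEM @i0,i1  | 2-wide
1. st.MEM+mul.MUL @i2,i3  | 2-wide
2. ld.MEM @i4  | RAW+WAW r0
3. sll.ALU @i5  | WAW r0
4. mul.MUL @i6  | no-port MUL/BR
5. beq.BR+or.ALU @i7,i8  | 2-wide

ISSUED = 6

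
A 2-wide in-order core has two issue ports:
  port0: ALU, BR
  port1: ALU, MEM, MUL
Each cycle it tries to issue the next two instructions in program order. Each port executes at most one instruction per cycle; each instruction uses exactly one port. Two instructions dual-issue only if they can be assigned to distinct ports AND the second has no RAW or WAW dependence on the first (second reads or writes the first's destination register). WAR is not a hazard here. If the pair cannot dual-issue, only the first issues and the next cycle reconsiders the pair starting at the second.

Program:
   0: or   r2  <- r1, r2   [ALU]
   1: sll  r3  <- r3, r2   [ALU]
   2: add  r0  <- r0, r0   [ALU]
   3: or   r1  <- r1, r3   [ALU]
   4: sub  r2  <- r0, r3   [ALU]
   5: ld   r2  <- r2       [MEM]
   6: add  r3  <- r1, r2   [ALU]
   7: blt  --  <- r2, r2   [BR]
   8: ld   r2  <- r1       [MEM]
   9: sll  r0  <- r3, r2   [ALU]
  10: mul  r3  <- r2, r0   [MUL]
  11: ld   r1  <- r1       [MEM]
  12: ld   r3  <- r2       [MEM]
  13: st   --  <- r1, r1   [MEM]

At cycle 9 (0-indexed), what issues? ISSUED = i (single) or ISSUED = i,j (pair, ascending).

[0] i0  or.ALU  -- RAW r2
[1] i1/i2  sll.ALU add.ALU  -- 2-wide
[2] i3/i4  or.ALU sub.ALU  -- 2-wide
[3] i5  ld.MEM  -- RAW r2
[4] i6/i7  add.ALU blt.BR  -- 2-wide
[5] i8  ld.MEM  -- RAW r2
[6] i9  sll.ALU  -- RAW r0
[7] i10  mul.MUL  -- no-port MUL/MEM
[8] i11  ld.MEM  -- no-port MEM/MEM
[9] i12  ld.MEM  -- no-port MEM/MEM
[10] i13  st.MEM  -- tail

ISSUED = 12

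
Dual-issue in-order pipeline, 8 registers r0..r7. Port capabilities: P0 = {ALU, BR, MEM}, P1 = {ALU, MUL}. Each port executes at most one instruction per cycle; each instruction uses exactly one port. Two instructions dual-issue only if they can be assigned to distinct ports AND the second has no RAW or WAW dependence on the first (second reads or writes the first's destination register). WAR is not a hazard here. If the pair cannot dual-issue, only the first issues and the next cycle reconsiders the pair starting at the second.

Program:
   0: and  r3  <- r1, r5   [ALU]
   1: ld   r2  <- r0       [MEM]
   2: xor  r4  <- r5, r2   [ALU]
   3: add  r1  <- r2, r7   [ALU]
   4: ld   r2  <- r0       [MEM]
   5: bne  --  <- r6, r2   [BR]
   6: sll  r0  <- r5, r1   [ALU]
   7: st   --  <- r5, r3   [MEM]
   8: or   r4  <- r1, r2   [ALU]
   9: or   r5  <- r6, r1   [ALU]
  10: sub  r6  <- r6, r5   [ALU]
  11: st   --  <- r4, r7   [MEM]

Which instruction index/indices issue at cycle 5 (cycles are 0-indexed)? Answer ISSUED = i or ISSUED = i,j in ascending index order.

#0 head=0: and+ld i0+i1 pair
#1 head=2: xor+add i2+i3 pair
#2 head=4: ld i4 no-port MEM/BR
#3 head=5: bne+sll i5+i6 pair
#4 head=7: st+or i7+i8 pair
#5 head=9: or i9 RAW r5
#6 head=10: sub+st i10+i11 pair

ISSUED = 9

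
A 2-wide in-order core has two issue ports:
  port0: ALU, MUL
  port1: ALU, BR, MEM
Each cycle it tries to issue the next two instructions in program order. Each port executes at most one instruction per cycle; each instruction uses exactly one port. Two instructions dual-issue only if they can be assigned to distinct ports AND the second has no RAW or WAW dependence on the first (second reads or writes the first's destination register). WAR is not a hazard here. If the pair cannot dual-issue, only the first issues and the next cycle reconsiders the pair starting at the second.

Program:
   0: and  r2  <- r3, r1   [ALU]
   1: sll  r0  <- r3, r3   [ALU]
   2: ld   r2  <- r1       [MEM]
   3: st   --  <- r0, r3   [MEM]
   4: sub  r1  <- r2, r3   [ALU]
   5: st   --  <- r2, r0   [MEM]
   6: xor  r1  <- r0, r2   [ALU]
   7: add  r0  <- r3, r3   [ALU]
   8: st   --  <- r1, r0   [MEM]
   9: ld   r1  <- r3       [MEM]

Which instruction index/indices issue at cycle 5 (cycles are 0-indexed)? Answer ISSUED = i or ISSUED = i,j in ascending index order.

[0] i0,i1  and.ALU/sll.ALU  -- dual
[1] i2  ld.MEM  -- no-port MEM/MEM
[2] i3,i4  st.MEM/sub.ALU  -- dual
[3] i5,i6  st.MEM/xor.ALU  -- dual
[4] i7  add.ALU  -- RAW r0
[5] i8  st.MEM  -- no-port MEM/MEM
[6] i9  ld.MEM  -- tail

ISSUED = 8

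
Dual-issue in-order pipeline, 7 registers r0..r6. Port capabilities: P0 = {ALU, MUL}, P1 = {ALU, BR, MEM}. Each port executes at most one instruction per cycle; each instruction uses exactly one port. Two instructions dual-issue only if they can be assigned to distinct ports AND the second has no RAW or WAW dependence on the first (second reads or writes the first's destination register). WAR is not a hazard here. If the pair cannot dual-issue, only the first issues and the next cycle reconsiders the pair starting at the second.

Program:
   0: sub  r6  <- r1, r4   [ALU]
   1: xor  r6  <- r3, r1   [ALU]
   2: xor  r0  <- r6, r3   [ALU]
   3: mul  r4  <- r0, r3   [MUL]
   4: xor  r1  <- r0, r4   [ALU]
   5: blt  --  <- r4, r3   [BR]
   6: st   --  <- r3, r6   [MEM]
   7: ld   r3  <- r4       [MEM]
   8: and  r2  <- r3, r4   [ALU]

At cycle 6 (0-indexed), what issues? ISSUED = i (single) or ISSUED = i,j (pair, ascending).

t=0 i0:sub.ALU ; WAW r6
t=1 i1:xor.ALU ; RAW r6
t=2 i2:xor.ALU ; RAW r0
t=3 i3:mul.MUL ; RAW r4
t=4 i4,i5:xor.ALU+blt.BR ; dual
t=5 i6:st.MEM ; no-port MEM/MEM
t=6 i7:ld.MEM ; RAW r3
t=7 i8:and.ALU ; tail

ISSUED = 7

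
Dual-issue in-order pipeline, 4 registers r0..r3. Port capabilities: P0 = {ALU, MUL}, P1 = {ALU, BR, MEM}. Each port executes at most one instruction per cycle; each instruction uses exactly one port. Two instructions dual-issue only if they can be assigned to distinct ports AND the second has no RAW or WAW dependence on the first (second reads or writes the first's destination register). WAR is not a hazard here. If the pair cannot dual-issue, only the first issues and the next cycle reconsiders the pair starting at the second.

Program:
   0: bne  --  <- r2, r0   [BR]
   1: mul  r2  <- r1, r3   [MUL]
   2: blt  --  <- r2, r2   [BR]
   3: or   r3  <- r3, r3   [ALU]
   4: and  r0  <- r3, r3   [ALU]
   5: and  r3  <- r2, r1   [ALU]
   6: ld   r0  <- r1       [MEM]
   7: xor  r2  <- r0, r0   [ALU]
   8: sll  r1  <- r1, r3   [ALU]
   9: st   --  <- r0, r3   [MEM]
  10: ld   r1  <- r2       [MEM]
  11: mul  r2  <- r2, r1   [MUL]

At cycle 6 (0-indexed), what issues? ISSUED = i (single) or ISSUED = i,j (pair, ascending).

ISSUED = 10

0. bne;mul @i0+i1  | pair
1. blt;or @i2+i3  | pair
2. and;and @i4+i5  | pair
3. ld @i6  | RAW r0
4. xor;sll @i7+i8  | pair
5. st @i9  | no-port MEM/MEM
6. ld @i10  | RAW r1
7. mul @i11  | tail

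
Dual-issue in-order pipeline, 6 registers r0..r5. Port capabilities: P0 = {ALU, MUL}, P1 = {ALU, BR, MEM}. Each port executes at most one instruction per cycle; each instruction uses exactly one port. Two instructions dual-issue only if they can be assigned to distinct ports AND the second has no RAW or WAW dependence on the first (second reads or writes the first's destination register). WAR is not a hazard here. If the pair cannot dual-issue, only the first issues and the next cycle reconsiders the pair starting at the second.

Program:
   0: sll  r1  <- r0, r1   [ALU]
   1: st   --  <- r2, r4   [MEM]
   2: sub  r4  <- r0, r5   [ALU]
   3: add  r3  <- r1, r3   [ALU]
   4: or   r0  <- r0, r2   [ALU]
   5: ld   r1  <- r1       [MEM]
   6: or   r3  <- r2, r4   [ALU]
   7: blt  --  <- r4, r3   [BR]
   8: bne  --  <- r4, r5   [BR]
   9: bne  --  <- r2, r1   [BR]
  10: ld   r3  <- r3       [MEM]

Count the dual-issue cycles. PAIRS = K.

PAIRS = 3

t=0 i0+i1:sll.ALU+st.MEM ; dual
t=1 i2+i3:sub.ALU+add.ALU ; dual
t=2 i4+i5:or.ALU+ld.MEM ; dual
t=3 i6:or.ALU ; RAW r3
t=4 i7:blt.BR ; no-port BR/BR
t=5 i8:bne.BR ; no-port BR/BR
t=6 i9:bne.BR ; no-port BR/MEM
t=7 i10:ld.MEM ; tail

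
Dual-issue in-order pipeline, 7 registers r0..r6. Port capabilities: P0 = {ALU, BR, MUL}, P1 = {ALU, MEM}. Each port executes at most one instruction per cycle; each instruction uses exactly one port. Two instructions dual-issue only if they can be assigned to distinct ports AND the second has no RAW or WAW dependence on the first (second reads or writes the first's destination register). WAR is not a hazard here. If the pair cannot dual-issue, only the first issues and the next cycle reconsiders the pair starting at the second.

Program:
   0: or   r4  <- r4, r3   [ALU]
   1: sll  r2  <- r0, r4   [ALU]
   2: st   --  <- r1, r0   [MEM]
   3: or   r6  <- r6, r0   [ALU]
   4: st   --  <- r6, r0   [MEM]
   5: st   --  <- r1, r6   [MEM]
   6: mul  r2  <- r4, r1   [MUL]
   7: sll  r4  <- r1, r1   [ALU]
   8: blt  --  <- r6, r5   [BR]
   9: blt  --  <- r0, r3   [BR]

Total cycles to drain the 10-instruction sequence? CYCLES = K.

t=0 i0:or.ALU ; RAW r4
t=1 i1+i2:sll.ALU;st.MEM ; dual
t=2 i3:or.ALU ; RAW r6
t=3 i4:st.MEM ; no-port MEM/MEM
t=4 i5+i6:st.MEM;mul.MUL ; dual
t=5 i7+i8:sll.ALU;blt.BR ; dual
t=6 i9:blt.BR ; tail

CYCLES = 7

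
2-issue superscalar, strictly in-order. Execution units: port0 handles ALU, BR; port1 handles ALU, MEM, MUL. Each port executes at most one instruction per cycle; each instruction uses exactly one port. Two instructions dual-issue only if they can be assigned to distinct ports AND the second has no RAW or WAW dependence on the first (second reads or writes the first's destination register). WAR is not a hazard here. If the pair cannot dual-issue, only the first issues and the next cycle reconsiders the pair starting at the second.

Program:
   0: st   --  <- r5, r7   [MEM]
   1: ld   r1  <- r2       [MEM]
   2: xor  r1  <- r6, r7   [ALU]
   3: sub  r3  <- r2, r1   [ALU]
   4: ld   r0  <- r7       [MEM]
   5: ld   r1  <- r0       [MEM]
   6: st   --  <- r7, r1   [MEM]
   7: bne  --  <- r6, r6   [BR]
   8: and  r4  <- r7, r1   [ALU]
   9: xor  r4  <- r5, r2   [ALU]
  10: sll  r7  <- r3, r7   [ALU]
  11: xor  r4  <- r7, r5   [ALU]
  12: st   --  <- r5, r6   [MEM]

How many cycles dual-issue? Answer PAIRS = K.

  cy0 -> i0 (st.MEM) no-port MEM/MEM
  cy1 -> i1 (ld.MEM) WAW r1
  cy2 -> i2 (xor.ALU) RAW r1
  cy3 -> i3+i4 (sub.ALU/ld.MEM) pair
  cy4 -> i5 (ld.MEM) no-port MEM/MEM
  cy5 -> i6+i7 (st.MEM/bne.BR) pair
  cy6 -> i8 (and.ALU) WAW r4
  cy7 -> i9+i10 (xor.ALU/sll.ALU) pair
  cy8 -> i11+i12 (xor.ALU/st.MEM) pair

PAIRS = 4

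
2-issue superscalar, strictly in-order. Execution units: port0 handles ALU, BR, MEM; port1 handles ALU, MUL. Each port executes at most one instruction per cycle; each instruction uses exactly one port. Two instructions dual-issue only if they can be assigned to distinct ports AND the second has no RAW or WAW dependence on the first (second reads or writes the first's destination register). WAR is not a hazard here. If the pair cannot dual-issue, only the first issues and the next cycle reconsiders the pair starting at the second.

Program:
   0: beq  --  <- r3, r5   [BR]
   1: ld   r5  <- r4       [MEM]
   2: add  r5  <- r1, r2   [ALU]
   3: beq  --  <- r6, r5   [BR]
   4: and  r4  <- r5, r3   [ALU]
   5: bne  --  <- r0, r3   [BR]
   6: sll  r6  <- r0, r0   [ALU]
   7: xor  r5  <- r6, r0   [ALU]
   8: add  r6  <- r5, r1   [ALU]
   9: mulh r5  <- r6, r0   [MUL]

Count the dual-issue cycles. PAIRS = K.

#0 head=0: beq i0 no-port BR/MEM
#1 head=1: ld i1 WAW r5
#2 head=2: add i2 RAW r5
#3 head=3: beq and i3+i4 2-wide
#4 head=5: bne sll i5+i6 2-wide
#5 head=7: xor i7 RAW r5
#6 head=8: add i8 RAW r6
#7 head=9: mulh i9 tail

PAIRS = 2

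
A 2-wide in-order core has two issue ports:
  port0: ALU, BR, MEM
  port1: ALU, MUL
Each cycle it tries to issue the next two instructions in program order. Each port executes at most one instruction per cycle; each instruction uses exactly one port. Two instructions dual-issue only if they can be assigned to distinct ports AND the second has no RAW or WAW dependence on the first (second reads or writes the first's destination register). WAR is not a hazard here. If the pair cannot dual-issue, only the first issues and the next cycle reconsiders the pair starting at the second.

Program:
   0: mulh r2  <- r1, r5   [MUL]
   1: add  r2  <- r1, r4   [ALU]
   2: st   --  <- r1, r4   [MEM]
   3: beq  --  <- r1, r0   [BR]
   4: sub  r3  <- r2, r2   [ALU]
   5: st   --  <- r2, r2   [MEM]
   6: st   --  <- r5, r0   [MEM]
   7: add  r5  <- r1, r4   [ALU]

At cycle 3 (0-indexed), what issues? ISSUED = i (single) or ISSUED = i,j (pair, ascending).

ISSUED = 5

0. mulh @i0  | WAW r2
1. add/st @i1+i2  | dual
2. beq/sub @i3+i4  | dual
3. st @i5  | no-port MEM/MEM
4. st/add @i6+i7  | dual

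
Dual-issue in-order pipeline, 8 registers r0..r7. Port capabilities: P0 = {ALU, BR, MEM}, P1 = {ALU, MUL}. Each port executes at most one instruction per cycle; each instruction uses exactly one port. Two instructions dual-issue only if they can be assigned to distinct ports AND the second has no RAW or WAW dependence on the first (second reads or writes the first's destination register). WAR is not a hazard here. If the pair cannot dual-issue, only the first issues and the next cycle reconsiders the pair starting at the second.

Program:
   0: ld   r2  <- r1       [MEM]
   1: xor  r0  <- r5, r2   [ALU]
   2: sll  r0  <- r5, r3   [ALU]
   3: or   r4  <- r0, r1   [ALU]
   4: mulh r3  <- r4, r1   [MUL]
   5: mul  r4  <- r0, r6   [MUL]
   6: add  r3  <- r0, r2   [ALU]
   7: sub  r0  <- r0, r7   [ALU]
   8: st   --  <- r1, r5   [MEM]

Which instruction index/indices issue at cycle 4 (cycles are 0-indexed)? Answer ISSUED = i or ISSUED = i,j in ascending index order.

ISSUED = 4

c0: i0 ld  RAW r2
c1: i1 xor  WAW r0
c2: i2 sll  RAW r0
c3: i3 or  RAW r4
c4: i4 mulh  no-port MUL/MUL
c5: i5/i6 mul add  dual
c6: i7/i8 sub st  dual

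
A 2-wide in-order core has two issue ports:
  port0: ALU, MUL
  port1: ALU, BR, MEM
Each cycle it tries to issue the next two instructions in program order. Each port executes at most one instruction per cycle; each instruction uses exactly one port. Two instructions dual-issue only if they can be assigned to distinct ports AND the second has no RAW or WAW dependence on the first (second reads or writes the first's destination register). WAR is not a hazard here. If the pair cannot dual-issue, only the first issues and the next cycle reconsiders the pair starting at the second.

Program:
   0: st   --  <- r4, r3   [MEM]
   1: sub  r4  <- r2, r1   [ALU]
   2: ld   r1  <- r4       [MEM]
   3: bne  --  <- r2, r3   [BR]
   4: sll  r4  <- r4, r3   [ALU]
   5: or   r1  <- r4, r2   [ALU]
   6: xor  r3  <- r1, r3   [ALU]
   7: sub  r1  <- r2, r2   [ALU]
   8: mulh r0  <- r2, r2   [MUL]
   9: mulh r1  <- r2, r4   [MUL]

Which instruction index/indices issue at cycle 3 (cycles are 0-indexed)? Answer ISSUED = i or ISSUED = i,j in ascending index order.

ISSUED = 5

  cy0 -> i0&i1 (st.MEM+sub.ALU) pair
  cy1 -> i2 (ld.MEM) no-port MEM/BR
  cy2 -> i3&i4 (bne.BR+sll.ALU) pair
  cy3 -> i5 (or.ALU) RAW r1
  cy4 -> i6&i7 (xor.ALU+sub.ALU) pair
  cy5 -> i8 (mulh.MUL) no-port MUL/MUL
  cy6 -> i9 (mulh.MUL) tail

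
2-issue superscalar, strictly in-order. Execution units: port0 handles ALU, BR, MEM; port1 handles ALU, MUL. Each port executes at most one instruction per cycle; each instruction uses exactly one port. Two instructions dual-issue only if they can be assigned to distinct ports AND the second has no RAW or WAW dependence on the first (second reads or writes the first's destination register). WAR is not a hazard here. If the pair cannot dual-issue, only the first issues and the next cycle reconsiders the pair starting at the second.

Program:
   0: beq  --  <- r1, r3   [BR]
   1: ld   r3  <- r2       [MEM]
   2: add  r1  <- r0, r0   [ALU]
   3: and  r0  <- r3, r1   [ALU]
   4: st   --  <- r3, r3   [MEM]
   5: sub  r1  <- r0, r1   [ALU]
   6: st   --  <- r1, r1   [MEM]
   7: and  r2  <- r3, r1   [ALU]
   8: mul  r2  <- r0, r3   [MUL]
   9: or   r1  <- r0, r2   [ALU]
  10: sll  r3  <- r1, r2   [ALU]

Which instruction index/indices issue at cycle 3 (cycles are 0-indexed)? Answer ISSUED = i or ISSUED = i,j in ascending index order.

t=0 i0:beq.BR ; no-port BR/MEM
t=1 i1,i2:ld.MEM+add.ALU ; 2-wide
t=2 i3,i4:and.ALU+st.MEM ; 2-wide
t=3 i5:sub.ALU ; RAW r1
t=4 i6,i7:st.MEM+and.ALU ; 2-wide
t=5 i8:mul.MUL ; RAW r2
t=6 i9:or.ALU ; RAW r1
t=7 i10:sll.ALU ; tail

ISSUED = 5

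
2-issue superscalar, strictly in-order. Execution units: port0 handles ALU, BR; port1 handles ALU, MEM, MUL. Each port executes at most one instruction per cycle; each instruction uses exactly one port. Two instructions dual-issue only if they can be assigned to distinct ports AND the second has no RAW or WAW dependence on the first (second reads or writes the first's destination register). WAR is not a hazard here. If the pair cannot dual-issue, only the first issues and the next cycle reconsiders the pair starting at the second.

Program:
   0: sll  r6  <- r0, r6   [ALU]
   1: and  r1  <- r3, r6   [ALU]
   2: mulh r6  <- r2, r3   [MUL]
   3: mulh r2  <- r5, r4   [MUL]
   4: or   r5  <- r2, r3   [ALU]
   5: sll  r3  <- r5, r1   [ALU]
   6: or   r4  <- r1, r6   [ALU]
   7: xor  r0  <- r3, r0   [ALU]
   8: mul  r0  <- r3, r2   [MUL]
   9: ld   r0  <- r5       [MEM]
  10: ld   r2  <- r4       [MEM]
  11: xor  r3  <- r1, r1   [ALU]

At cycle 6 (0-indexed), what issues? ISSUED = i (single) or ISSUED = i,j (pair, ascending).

ISSUED = 8

c0: i0 sll  RAW r6
c1: i1,i2 and/mulh  pair
c2: i3 mulh  RAW r2
c3: i4 or  RAW r5
c4: i5,i6 sll/or  pair
c5: i7 xor  WAW r0
c6: i8 mul  no-port MUL/MEM
c7: i9 ld  no-port MEM/MEM
c8: i10,i11 ld/xor  pair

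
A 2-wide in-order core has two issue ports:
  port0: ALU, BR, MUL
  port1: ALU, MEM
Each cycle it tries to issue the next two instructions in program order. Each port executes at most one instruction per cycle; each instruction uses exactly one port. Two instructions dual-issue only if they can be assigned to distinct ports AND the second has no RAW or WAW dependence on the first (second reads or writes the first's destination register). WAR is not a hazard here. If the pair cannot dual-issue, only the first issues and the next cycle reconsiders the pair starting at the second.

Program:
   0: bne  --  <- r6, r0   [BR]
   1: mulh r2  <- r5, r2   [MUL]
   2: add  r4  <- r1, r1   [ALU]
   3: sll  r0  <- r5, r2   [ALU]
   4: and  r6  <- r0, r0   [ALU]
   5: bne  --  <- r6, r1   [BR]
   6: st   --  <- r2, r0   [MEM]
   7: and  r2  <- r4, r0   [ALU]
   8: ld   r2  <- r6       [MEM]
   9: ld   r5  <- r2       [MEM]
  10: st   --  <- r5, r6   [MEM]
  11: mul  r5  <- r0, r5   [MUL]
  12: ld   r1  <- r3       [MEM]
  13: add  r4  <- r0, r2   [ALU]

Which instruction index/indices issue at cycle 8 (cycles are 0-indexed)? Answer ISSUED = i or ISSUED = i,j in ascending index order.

ISSUED = 10,11

c0: i0 bne  no-port BR/MUL
c1: i1,i2 mulh;add  2-wide
c2: i3 sll  RAW r0
c3: i4 and  RAW r6
c4: i5,i6 bne;st  2-wide
c5: i7 and  WAW r2
c6: i8 ld  no-port MEM/MEM
c7: i9 ld  no-port MEM/MEM
c8: i10,i11 st;mul  2-wide
c9: i12,i13 ld;add  2-wide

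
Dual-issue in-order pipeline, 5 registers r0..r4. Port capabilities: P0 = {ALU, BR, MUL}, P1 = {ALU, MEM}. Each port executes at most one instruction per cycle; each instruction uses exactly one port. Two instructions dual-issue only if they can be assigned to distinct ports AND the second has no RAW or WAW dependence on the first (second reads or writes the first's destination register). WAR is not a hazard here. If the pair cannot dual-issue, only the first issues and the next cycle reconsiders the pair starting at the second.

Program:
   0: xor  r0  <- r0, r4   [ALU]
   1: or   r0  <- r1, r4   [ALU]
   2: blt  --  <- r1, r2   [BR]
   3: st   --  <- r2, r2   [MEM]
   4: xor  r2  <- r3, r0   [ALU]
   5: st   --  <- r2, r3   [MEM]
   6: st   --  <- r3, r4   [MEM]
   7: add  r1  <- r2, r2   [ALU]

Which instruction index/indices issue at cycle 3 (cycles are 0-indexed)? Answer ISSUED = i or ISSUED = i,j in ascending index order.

c0: i0 xor  WAW r0
c1: i1+i2 or+blt  dual
c2: i3+i4 st+xor  dual
c3: i5 st  no-port MEM/MEM
c4: i6+i7 st+add  dual

ISSUED = 5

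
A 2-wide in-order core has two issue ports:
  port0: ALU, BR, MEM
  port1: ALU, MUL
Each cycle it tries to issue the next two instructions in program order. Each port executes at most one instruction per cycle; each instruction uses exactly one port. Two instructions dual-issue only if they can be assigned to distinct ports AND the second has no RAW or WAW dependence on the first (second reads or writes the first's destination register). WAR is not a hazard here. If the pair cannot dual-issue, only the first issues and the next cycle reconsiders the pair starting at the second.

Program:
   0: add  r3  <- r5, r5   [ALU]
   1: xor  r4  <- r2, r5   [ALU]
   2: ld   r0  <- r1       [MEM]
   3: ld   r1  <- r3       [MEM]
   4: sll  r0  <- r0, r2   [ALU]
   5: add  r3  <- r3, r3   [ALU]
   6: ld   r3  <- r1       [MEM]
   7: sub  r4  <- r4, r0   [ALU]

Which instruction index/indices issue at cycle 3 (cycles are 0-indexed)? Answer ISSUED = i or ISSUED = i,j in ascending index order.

ISSUED = 5

c0: i0/i1 add.ALU/xor.ALU  2-wide
c1: i2 ld.MEM  no-port MEM/MEM
c2: i3/i4 ld.MEM/sll.ALU  2-wide
c3: i5 add.ALU  WAW r3
c4: i6/i7 ld.MEM/sub.ALU  2-wide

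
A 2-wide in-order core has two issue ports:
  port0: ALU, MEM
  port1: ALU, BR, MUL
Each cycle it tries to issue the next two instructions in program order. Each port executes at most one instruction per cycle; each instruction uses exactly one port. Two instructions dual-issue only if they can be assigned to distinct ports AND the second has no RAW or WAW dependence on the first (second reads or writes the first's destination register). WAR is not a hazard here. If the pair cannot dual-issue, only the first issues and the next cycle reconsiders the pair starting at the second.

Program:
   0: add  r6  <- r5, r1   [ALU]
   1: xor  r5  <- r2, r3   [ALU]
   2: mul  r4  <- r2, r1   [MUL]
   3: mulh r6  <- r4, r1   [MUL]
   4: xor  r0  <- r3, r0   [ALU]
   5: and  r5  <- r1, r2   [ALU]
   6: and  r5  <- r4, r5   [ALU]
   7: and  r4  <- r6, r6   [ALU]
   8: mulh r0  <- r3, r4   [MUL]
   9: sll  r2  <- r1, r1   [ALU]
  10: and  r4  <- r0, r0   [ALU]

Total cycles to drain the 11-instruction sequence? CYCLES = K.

CYCLES = 7

t=0 i0/i1:add.ALU+xor.ALU ; pair
t=1 i2:mul.MUL ; no-port MUL/MUL
t=2 i3/i4:mulh.MUL+xor.ALU ; pair
t=3 i5:and.ALU ; RAW+WAW r5
t=4 i6/i7:and.ALU+and.ALU ; pair
t=5 i8/i9:mulh.MUL+sll.ALU ; pair
t=6 i10:and.ALU ; tail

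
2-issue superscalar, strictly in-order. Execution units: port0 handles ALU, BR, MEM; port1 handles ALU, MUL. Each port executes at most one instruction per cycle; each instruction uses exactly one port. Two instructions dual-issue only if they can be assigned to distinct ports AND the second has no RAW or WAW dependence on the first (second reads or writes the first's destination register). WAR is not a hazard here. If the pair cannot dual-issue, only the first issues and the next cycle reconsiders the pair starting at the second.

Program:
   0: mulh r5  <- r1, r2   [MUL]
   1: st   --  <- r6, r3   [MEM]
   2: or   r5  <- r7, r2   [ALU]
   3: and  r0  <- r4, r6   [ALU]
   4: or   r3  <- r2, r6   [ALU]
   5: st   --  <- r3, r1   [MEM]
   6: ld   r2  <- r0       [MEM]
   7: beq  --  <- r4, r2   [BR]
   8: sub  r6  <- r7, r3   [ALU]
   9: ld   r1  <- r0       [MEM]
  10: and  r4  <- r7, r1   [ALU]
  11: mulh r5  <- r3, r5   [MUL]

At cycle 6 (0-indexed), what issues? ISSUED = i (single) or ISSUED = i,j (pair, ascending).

ISSUED = 9

0. mulh/st @i0&i1  | dual
1. or/and @i2&i3  | dual
2. or @i4  | RAW r3
3. st @i5  | no-port MEM/MEM
4. ld @i6  | no-port MEM/BR
5. beq/sub @i7&i8  | dual
6. ld @i9  | RAW r1
7. and/mulh @i10&i11  | dual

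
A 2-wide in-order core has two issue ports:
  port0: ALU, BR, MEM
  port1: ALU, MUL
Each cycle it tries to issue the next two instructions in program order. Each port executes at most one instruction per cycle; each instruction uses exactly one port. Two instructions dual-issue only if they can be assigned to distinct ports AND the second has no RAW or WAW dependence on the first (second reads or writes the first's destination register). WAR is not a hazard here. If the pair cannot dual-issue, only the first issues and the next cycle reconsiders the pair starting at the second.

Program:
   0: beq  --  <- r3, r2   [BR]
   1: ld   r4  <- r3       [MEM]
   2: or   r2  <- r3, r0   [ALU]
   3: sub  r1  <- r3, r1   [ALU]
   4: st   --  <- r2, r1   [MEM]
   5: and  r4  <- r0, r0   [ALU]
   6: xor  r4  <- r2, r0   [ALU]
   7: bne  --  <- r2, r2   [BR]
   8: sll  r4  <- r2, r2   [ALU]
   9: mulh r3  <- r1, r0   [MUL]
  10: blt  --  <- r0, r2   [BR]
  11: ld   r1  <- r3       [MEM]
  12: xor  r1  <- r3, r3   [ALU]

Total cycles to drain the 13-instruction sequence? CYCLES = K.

t=0 i0:beq.BR ; no-port BR/MEM
t=1 i1/i2:ld.MEM or.ALU ; dual
t=2 i3:sub.ALU ; RAW r1
t=3 i4/i5:st.MEM and.ALU ; dual
t=4 i6/i7:xor.ALU bne.BR ; dual
t=5 i8/i9:sll.ALU mulh.MUL ; dual
t=6 i10:blt.BR ; no-port BR/MEM
t=7 i11:ld.MEM ; WAW r1
t=8 i12:xor.ALU ; tail

CYCLES = 9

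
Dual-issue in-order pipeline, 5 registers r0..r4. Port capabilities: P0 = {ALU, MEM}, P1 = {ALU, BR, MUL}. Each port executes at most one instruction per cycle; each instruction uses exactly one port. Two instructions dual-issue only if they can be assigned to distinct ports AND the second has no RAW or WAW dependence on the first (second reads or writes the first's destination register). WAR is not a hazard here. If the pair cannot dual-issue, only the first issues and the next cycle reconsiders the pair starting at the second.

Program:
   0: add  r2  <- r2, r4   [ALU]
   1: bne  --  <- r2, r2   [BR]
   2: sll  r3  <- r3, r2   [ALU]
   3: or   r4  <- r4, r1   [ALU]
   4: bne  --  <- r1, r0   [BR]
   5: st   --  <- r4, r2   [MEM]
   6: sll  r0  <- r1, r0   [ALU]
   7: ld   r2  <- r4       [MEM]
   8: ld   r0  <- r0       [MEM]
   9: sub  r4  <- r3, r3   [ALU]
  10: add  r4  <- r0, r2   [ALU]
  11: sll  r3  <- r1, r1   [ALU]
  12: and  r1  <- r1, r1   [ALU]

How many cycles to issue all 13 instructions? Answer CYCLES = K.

#0 head=0: add.ALU i0 RAW r2
#1 head=1: bne.BR;sll.ALU i1/i2 pair
#2 head=3: or.ALU;bne.BR i3/i4 pair
#3 head=5: st.MEM;sll.ALU i5/i6 pair
#4 head=7: ld.MEM i7 no-port MEM/MEM
#5 head=8: ld.MEM;sub.ALU i8/i9 pair
#6 head=10: add.ALU;sll.ALU i10/i11 pair
#7 head=12: and.ALU i12 tail

CYCLES = 8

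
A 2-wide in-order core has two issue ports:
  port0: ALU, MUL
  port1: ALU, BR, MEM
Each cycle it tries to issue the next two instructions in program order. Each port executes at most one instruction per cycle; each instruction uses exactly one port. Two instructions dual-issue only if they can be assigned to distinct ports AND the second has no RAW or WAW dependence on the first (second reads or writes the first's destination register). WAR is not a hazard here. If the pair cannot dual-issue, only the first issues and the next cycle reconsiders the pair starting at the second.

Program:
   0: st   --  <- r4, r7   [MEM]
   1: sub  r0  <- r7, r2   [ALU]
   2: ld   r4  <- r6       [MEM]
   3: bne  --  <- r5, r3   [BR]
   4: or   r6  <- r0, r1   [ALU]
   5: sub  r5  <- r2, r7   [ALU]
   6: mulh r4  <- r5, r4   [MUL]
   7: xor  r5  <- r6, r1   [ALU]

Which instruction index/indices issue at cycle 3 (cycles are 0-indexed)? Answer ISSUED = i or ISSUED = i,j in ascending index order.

ISSUED = 5

0. st;sub @i0/i1  | dual
1. ld @i2  | no-port MEM/BR
2. bne;or @i3/i4  | dual
3. sub @i5  | RAW r5
4. mulh;xor @i6/i7  | dual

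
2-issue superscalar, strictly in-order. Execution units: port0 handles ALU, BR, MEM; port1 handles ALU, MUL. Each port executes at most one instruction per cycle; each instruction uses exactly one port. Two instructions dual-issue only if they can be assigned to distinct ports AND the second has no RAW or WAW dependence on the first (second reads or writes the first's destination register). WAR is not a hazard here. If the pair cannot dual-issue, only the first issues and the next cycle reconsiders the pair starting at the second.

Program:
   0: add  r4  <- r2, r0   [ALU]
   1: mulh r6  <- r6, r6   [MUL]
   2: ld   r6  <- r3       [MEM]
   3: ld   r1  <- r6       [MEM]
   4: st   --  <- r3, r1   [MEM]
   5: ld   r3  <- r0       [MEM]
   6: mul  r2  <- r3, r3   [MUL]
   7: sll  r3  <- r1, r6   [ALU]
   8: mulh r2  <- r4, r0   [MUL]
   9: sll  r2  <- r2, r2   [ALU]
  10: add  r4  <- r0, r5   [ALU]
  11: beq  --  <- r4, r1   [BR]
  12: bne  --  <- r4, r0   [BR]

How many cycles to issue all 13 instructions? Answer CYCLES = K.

CYCLES = 10

  cy0 -> i0+i1 (add;mulh) 2-wide
  cy1 -> i2 (ld) no-port MEM/MEM
  cy2 -> i3 (ld) no-port MEM/MEM
  cy3 -> i4 (st) no-port MEM/MEM
  cy4 -> i5 (ld) RAW r3
  cy5 -> i6+i7 (mul;sll) 2-wide
  cy6 -> i8 (mulh) RAW+WAW r2
  cy7 -> i9+i10 (sll;add) 2-wide
  cy8 -> i11 (beq) no-port BR/BR
  cy9 -> i12 (bne) tail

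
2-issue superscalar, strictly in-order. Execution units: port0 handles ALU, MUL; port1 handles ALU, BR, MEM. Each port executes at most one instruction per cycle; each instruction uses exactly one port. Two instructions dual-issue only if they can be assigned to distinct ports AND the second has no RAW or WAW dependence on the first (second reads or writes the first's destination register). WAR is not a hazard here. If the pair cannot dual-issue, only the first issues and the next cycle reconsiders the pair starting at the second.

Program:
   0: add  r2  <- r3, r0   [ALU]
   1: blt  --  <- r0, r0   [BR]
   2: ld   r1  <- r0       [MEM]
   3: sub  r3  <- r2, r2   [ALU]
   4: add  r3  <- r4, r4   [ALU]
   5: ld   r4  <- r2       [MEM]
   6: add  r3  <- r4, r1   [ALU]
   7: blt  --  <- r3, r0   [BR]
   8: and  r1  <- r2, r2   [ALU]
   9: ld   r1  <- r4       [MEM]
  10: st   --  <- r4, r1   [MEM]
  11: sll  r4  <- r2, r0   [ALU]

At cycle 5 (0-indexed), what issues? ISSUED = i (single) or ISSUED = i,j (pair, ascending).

[0] i0,i1  add blt  -- 2-wide
[1] i2,i3  ld sub  -- 2-wide
[2] i4,i5  add ld  -- 2-wide
[3] i6  add  -- RAW r3
[4] i7,i8  blt and  -- 2-wide
[5] i9  ld  -- no-port MEM/MEM
[6] i10,i11  st sll  -- 2-wide

ISSUED = 9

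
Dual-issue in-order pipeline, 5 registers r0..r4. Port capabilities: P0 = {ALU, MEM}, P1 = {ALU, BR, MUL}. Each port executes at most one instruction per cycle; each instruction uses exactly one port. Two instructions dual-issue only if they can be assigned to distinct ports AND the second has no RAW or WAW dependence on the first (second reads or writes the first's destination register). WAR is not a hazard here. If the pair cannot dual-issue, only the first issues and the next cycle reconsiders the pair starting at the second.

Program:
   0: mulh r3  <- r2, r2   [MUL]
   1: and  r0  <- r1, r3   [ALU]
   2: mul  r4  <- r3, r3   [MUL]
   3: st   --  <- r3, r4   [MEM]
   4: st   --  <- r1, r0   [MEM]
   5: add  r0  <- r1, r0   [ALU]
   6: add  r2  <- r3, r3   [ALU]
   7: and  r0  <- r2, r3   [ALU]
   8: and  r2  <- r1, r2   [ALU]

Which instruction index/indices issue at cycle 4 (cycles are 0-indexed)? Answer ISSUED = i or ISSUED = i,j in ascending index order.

  cy0 -> i0 (mulh.MUL) RAW r3
  cy1 -> i1+i2 (and.ALU;mul.MUL) 2-wide
  cy2 -> i3 (st.MEM) no-port MEM/MEM
  cy3 -> i4+i5 (st.MEM;add.ALU) 2-wide
  cy4 -> i6 (add.ALU) RAW r2
  cy5 -> i7+i8 (and.ALU;and.ALU) 2-wide

ISSUED = 6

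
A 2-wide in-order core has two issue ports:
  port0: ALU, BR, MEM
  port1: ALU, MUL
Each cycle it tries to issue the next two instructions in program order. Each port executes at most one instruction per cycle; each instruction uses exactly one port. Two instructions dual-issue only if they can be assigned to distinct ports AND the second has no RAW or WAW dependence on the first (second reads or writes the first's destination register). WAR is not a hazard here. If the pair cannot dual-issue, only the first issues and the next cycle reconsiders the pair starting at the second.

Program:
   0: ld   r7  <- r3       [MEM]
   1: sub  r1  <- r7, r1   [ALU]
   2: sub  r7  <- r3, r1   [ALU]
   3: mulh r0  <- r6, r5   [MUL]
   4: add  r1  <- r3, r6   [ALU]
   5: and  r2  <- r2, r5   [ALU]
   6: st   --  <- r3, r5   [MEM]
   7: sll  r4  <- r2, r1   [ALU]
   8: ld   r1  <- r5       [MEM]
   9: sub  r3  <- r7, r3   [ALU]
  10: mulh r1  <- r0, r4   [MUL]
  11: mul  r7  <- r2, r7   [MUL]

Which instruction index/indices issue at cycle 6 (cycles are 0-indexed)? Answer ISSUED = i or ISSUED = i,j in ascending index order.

ISSUED = 10

#0 head=0: ld.MEM i0 RAW r7
#1 head=1: sub.ALU i1 RAW r1
#2 head=2: sub.ALU/mulh.MUL i2/i3 2-wide
#3 head=4: add.ALU/and.ALU i4/i5 2-wide
#4 head=6: st.MEM/sll.ALU i6/i7 2-wide
#5 head=8: ld.MEM/sub.ALU i8/i9 2-wide
#6 head=10: mulh.MUL i10 no-port MUL/MUL
#7 head=11: mul.MUL i11 tail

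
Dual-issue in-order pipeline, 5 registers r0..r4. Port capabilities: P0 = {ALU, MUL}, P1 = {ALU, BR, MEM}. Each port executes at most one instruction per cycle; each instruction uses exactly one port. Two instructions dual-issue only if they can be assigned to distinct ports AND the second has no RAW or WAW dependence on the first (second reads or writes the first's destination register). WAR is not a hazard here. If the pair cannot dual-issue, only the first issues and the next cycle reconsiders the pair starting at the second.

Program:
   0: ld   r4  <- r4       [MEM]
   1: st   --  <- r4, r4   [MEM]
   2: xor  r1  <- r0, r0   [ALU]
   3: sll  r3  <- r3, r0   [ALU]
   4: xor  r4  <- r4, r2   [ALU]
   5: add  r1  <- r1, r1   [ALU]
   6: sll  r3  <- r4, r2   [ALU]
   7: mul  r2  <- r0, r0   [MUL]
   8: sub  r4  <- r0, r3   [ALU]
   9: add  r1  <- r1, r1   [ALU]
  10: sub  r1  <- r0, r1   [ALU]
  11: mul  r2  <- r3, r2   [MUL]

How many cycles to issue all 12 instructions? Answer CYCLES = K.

CYCLES = 7

  cy0 -> i0 (ld.MEM) no-port MEM/MEM
  cy1 -> i1+i2 (st.MEM/xor.ALU) 2-wide
  cy2 -> i3+i4 (sll.ALU/xor.ALU) 2-wide
  cy3 -> i5+i6 (add.ALU/sll.ALU) 2-wide
  cy4 -> i7+i8 (mul.MUL/sub.ALU) 2-wide
  cy5 -> i9 (add.ALU) RAW+WAW r1
  cy6 -> i10+i11 (sub.ALU/mul.MUL) 2-wide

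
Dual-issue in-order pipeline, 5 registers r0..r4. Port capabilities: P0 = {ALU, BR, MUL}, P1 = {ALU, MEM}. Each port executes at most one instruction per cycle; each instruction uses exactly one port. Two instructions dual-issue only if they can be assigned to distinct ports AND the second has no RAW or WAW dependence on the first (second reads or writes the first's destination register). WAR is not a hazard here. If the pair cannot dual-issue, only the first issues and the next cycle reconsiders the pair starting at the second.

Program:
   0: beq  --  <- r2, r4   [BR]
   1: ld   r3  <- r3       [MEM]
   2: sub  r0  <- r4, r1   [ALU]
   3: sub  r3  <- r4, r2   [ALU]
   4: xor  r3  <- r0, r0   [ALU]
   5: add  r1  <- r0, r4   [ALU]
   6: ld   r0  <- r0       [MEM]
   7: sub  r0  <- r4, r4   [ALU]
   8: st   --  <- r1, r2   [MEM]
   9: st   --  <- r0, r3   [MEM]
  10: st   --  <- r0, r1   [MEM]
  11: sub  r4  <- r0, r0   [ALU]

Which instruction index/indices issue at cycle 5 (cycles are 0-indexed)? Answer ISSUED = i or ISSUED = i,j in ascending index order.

t=0 i0&i1:beq/ld ; 2-wide
t=1 i2&i3:sub/sub ; 2-wide
t=2 i4&i5:xor/add ; 2-wide
t=3 i6:ld ; WAW r0
t=4 i7&i8:sub/st ; 2-wide
t=5 i9:st ; no-port MEM/MEM
t=6 i10&i11:st/sub ; 2-wide

ISSUED = 9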